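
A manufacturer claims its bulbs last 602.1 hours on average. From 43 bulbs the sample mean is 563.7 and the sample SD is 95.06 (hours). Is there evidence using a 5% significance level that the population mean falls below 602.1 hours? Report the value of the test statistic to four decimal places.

H0: μ = 602.1; H1: μ < 602.1 (one-sample t-test, left-tailed).
t = (x̄ − μ₀)/(s/√n) = (563.7 − 602.1)/(95.06/√43) = -2.6489
df = n − 1 = 42
p-value = P(T ≤ -2.6489) ≈ 0.0057
Since p ≈ 0.0057 < α = 0.05, reject H0; the evidence is statistically significant.

-2.6489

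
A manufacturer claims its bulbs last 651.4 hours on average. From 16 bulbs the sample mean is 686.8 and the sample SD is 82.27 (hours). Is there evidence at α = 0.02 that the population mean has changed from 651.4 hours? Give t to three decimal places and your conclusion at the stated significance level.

H0: μ = 651.4; H1: μ ≠ 651.4 (one-sample t-test, two-sided).
t = (x̄ − μ₀)/(s/√n) = (686.8 − 651.4)/(82.27/√16) = 1.721
df = n − 1 = 15
Two-sided p-value ≈ 0.1058
Since p ≈ 0.1058 > α = 0.02, fail to reject H0; the data do not provide sufficient evidence against H0.

t = 1.721; fail to reject H0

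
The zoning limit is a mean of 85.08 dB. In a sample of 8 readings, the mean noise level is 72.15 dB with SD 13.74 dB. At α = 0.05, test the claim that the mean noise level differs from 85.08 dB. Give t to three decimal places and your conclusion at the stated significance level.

H0: μ = 85.08; H1: μ ≠ 85.08 (one-sample t-test, two-sided).
t = (x̄ − μ₀)/(s/√n) = (72.15 − 85.08)/(13.74/√8) = -2.662
df = n − 1 = 7
Two-sided p-value ≈ 0.032
Since p ≈ 0.032 < α = 0.05, reject H0; the evidence is statistically significant.

t = -2.662; reject H0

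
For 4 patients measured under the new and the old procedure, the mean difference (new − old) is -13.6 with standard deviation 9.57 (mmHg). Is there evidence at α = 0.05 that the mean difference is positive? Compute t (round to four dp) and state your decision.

H0: μ_d = 0; H1: μ_d > 0 (paired t-test on the differences, right-tailed).
t = d̄/(s_d/√n) = -13.6/(9.57/√4) = -2.8422
df = n − 1 = 3
p-value = P(T ≥ -2.8422) ≈ 0.9672
Since p ≈ 0.9672 > α = 0.05, fail to reject H0; the evidence is not statistically significant.

t = -2.8422; fail to reject H0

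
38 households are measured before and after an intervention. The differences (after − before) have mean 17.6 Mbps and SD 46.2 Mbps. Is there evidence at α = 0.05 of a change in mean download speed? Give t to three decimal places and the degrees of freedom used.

t = 2.348, df = 37

H0: μ_d = 0; H1: μ_d ≠ 0 (paired t-test on the differences, two-sided).
t = d̄/(s_d/√n) = 17.6/(46.2/√38) = 2.348
df = n − 1 = 37
Two-sided p-value ≈ 0.024
Since p ≈ 0.024 < α = 0.05, reject H0; the data support H1.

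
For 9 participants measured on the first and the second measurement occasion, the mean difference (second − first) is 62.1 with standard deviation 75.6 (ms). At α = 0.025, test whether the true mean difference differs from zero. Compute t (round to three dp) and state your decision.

t = 2.464; fail to reject H0

H0: μ_d = 0; H1: μ_d ≠ 0 (paired t-test on the differences, two-sided).
t = d̄/(s_d/√n) = 62.1/(75.6/√9) = 2.464
df = n − 1 = 8
Two-sided p-value ≈ 0.039
Since p ≈ 0.039 > α = 0.025, fail to reject H0; the data do not provide sufficient evidence against H0.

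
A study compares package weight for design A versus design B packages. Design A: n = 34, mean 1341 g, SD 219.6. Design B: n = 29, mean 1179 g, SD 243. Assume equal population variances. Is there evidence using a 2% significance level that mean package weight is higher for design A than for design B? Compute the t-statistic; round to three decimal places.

2.779

Let group 1 = design A, group 2 = design B. H0: μ_1 = μ_2; H1: μ_1 > μ_2 (two-sample pooled-variance t-test, right-tailed).
s_p² = [(34−1)·219.6² + (29−1)·243²]/(34+29−2) = 53192.9
t = (1341 − 1179)/√[53192.9·(1/34 + 1/29)] = 2.779
df = n₁ + n₂ − 2 = 61
p-value = P(T ≥ 2.779) ≈ 0.0036
Since p ≈ 0.0036 < α = 0.02, reject H0; the evidence is statistically significant.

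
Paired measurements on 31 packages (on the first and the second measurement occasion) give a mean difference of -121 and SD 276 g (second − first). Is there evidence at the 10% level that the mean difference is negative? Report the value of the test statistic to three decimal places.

H0: μ_d = 0; H1: μ_d < 0 (paired t-test on the differences, left-tailed).
t = d̄/(s_d/√n) = -121/(276/√31) = -2.441
df = n − 1 = 30
p-value = P(T ≤ -2.441) ≈ 0.010
Since p ≈ 0.010 < α = 0.1, reject H0; the data support H1.

-2.441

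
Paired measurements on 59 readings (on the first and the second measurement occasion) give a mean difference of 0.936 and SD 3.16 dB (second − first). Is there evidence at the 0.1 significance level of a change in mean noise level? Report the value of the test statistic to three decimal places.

2.275

H0: μ_d = 0; H1: μ_d ≠ 0 (paired t-test on the differences, two-sided).
t = d̄/(s_d/√n) = 0.936/(3.16/√59) = 2.275
df = n − 1 = 58
Two-sided p-value ≈ 0.0266
Since p ≈ 0.0266 < α = 0.1, reject H0; the evidence is statistically significant.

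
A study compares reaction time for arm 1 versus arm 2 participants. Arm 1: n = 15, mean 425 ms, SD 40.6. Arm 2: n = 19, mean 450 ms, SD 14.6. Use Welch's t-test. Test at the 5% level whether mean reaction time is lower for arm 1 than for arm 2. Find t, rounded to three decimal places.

-2.272

Let group 1 = arm 1, group 2 = arm 2. H0: μ_1 = μ_2; H1: μ_1 < μ_2 (Welch's two-sample t-test, left-tailed).
t = (x̄_1 − x̄_2)/√(s_1²/n_1 + s_2²/n_2) = (425 − 450)/√(40.6²/15 + 14.6²/19) = -2.272
Welch–Satterthwaite df ≈ 16.87
p-value = P(T ≤ -2.272) ≈ 0.018
Since p ≈ 0.018 < α = 0.05, reject H0; the evidence is statistically significant.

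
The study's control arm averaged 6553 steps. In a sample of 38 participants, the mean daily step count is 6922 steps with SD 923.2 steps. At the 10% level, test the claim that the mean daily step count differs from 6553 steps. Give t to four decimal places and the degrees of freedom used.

H0: μ = 6553; H1: μ ≠ 6553 (one-sample t-test, two-sided).
t = (x̄ − μ₀)/(s/√n) = (6922 − 6553)/(923.2/√38) = 2.4639
df = n − 1 = 37
Two-sided p-value ≈ 0.0185
Since p ≈ 0.0185 < α = 0.1, reject H0; the data support H1.

t = 2.4639, df = 37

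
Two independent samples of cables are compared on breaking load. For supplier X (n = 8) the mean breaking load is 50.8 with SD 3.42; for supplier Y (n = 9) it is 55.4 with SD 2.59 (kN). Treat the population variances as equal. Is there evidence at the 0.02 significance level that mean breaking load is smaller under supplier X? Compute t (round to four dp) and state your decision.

Let group 1 = supplier X, group 2 = supplier Y. H0: μ_1 = μ_2; H1: μ_1 < μ_2 (two-sample pooled-variance t-test, left-tailed).
s_p² = [(8−1)·3.42² + (9−1)·2.59²]/(8+9−2) = 9.03597
t = (50.8 − 55.4)/√[9.03597·(1/8 + 1/9)] = -3.1493
df = n₁ + n₂ − 2 = 15
p-value = P(T ≤ -3.1493) ≈ 0.003
Since p ≈ 0.003 < α = 0.02, reject H0; the evidence is statistically significant.

t = -3.1493; reject H0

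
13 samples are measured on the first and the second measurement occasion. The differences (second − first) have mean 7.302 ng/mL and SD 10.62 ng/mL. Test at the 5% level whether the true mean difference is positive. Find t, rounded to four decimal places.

2.4791

H0: μ_d = 0; H1: μ_d > 0 (paired t-test on the differences, right-tailed).
t = d̄/(s_d/√n) = 7.302/(10.62/√13) = 2.4791
df = n − 1 = 12
p-value = P(T ≥ 2.4791) ≈ 0.0145
Since p ≈ 0.0145 < α = 0.05, reject H0; the data support H1.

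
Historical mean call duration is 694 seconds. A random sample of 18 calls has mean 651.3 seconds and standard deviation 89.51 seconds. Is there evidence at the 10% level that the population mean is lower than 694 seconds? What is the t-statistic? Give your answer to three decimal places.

-2.024

H0: μ = 694; H1: μ < 694 (one-sample t-test, left-tailed).
t = (x̄ − μ₀)/(s/√n) = (651.3 − 694)/(89.51/√18) = -2.024
df = n − 1 = 17
p-value = P(T ≤ -2.024) ≈ 0.0295
Since p ≈ 0.0295 < α = 0.1, reject H0; the data support H1.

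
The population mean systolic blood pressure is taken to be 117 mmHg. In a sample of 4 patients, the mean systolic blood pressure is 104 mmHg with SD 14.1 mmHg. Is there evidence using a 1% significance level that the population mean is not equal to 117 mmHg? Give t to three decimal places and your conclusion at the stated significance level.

H0: μ = 117; H1: μ ≠ 117 (one-sample t-test, two-sided).
t = (x̄ − μ₀)/(s/√n) = (104 − 117)/(14.1/√4) = -1.844
df = n − 1 = 3
Two-sided p-value ≈ 0.1624
Since p ≈ 0.1624 > α = 0.01, fail to reject H0; the data do not provide sufficient evidence against H0.

t = -1.844; fail to reject H0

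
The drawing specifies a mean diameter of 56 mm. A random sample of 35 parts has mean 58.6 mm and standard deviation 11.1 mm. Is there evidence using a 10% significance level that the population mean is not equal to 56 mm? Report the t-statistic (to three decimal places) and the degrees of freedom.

t = 1.386, df = 34

H0: μ = 56; H1: μ ≠ 56 (one-sample t-test, two-sided).
t = (x̄ − μ₀)/(s/√n) = (58.6 − 56)/(11.1/√35) = 1.386
df = n − 1 = 34
Two-sided p-value ≈ 0.175
Since p ≈ 0.175 > α = 0.1, fail to reject H0; the evidence is not statistically significant.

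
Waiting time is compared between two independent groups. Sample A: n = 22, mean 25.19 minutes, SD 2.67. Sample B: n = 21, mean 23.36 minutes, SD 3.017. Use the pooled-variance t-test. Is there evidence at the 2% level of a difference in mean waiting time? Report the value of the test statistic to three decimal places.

2.109

Let group 1 = sample A, group 2 = sample B. H0: μ_1 = μ_2; H1: μ_1 ≠ μ_2 (two-sample pooled-variance t-test, two-sided).
s_p² = [(22−1)·2.67² + (21−1)·3.017²]/(22+21−2) = 8.09153
t = (25.19 − 23.36)/√[8.09153·(1/22 + 1/21)] = 2.109
df = n₁ + n₂ − 2 = 41
Two-sided p-value ≈ 0.041
Since p ≈ 0.041 > α = 0.02, fail to reject H0; the evidence is not statistically significant.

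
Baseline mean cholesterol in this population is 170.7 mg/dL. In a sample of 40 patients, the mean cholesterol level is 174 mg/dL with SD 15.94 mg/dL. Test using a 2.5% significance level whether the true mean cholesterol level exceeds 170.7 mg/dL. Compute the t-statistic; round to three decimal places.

1.309

H0: μ = 170.7; H1: μ > 170.7 (one-sample t-test, right-tailed).
t = (x̄ − μ₀)/(s/√n) = (174 − 170.7)/(15.94/√40) = 1.309
df = n − 1 = 39
p-value = P(T ≥ 1.309) ≈ 0.0990
Since p ≈ 0.0990 > α = 0.025, fail to reject H0; the data do not provide sufficient evidence against H0.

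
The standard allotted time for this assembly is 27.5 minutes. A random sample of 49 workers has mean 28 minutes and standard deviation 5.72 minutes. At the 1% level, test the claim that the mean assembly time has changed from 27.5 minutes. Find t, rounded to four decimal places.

0.6119

H0: μ = 27.5; H1: μ ≠ 27.5 (one-sample t-test, two-sided).
t = (x̄ − μ₀)/(s/√n) = (28 − 27.5)/(5.72/√49) = 0.6119
df = n − 1 = 48
Two-sided p-value ≈ 0.543
Since p ≈ 0.543 > α = 0.01, fail to reject H0; the data do not provide sufficient evidence against H0.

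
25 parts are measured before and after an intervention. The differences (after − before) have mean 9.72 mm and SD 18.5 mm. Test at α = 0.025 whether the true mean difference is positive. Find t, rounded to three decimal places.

H0: μ_d = 0; H1: μ_d > 0 (paired t-test on the differences, right-tailed).
t = d̄/(s_d/√n) = 9.72/(18.5/√25) = 2.627
df = n − 1 = 24
p-value = P(T ≥ 2.627) ≈ 0.0074
Since p ≈ 0.0074 < α = 0.025, reject H0; the data support H1.

2.627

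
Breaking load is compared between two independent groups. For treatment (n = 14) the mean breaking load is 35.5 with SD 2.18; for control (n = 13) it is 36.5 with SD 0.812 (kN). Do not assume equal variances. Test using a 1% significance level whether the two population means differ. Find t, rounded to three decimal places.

-1.601

Let group 1 = treatment, group 2 = control. H0: μ_1 = μ_2; H1: μ_1 ≠ μ_2 (Welch's two-sample t-test, two-sided).
t = (x̄_1 − x̄_2)/√(s_1²/n_1 + s_2²/n_2) = (35.5 − 36.5)/√(2.18²/14 + 0.812²/13) = -1.601
Welch–Satterthwaite df ≈ 16.77
Two-sided p-value ≈ 0.1281
Since p ≈ 0.1281 > α = 0.01, fail to reject H0; the data do not provide sufficient evidence against H0.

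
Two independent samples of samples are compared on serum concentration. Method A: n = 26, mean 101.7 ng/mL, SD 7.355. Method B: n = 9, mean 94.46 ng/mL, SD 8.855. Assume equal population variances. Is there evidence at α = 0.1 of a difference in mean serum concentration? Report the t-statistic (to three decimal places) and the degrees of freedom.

Let group 1 = method A, group 2 = method B. H0: μ_1 = μ_2; H1: μ_1 ≠ μ_2 (two-sample pooled-variance t-test, two-sided).
s_p² = [(26−1)·7.355² + (9−1)·8.855²]/(26+9−2) = 59.9906
t = (101.7 − 94.46)/√[59.9906·(1/26 + 1/9)] = 2.417
df = n₁ + n₂ − 2 = 33
Two-sided p-value ≈ 0.021
Since p ≈ 0.021 < α = 0.1, reject H0; the evidence is statistically significant.

t = 2.417, df = 33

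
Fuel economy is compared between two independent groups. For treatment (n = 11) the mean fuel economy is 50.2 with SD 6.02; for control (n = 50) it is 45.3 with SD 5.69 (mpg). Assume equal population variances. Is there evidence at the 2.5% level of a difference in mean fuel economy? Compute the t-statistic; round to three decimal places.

Let group 1 = treatment, group 2 = control. H0: μ_1 = μ_2; H1: μ_1 ≠ μ_2 (two-sample pooled-variance t-test, two-sided).
s_p² = [(11−1)·6.02² + (50−1)·5.69²]/(11+50−2) = 33.0311
t = (50.2 − 45.3)/√[33.0311·(1/11 + 1/50)] = 2.560
df = n₁ + n₂ − 2 = 59
Two-sided p-value ≈ 0.013
Since p ≈ 0.013 < α = 0.025, reject H0; the evidence is statistically significant.

2.560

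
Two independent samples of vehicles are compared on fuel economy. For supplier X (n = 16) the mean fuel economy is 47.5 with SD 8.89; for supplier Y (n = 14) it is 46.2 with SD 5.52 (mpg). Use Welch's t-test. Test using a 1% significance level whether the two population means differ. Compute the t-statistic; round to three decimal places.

Let group 1 = supplier X, group 2 = supplier Y. H0: μ_1 = μ_2; H1: μ_1 ≠ μ_2 (Welch's two-sample t-test, two-sided).
t = (x̄_1 − x̄_2)/√(s_1²/n_1 + s_2²/n_2) = (47.5 − 46.2)/√(8.89²/16 + 5.52²/14) = 0.487
Welch–Satterthwaite df ≈ 25.43
Two-sided p-value ≈ 0.6302
Since p ≈ 0.6302 > α = 0.01, fail to reject H0; the evidence is not statistically significant.

0.487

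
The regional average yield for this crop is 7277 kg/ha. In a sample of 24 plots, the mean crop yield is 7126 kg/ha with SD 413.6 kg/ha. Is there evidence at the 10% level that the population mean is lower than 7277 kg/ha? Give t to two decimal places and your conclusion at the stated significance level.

H0: μ = 7277; H1: μ < 7277 (one-sample t-test, left-tailed).
t = (x̄ − μ₀)/(s/√n) = (7126 − 7277)/(413.6/√24) = -1.79
df = n − 1 = 23
p-value = P(T ≤ -1.79) ≈ 0.043
Since p ≈ 0.043 < α = 0.1, reject H0; the evidence is statistically significant.

t = -1.79; reject H0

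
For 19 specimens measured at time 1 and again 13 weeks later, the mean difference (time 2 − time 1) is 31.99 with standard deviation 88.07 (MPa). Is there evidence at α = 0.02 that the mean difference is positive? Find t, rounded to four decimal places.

1.5833

H0: μ_d = 0; H1: μ_d > 0 (paired t-test on the differences, right-tailed).
t = d̄/(s_d/√n) = 31.99/(88.07/√19) = 1.5833
df = n − 1 = 18
p-value = P(T ≥ 1.5833) ≈ 0.065
Since p ≈ 0.065 > α = 0.02, fail to reject H0; the evidence is not statistically significant.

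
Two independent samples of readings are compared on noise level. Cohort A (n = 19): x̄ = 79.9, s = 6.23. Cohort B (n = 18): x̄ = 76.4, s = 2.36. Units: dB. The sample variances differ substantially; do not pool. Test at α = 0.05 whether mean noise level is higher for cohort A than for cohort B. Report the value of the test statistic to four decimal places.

2.2821

Let group 1 = cohort A, group 2 = cohort B. H0: μ_1 = μ_2; H1: μ_1 > μ_2 (Welch's two-sample t-test, right-tailed).
t = (x̄_1 − x̄_2)/√(s_1²/n_1 + s_2²/n_2) = (79.9 − 76.4)/√(6.23²/19 + 2.36²/18) = 2.2821
Welch–Satterthwaite df ≈ 23.30
p-value = P(T ≥ 2.2821) ≈ 0.0160
Since p ≈ 0.0160 < α = 0.05, reject H0; the data support H1.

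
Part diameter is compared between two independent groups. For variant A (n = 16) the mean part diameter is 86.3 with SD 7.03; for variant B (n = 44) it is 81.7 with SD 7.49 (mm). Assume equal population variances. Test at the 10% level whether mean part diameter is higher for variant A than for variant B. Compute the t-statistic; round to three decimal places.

Let group 1 = variant A, group 2 = variant B. H0: μ_1 = μ_2; H1: μ_1 > μ_2 (two-sample pooled-variance t-test, right-tailed).
s_p² = [(16−1)·7.03² + (44−1)·7.49²]/(16+44−2) = 54.3727
t = (86.3 − 81.7)/√[54.3727·(1/16 + 1/44)] = 2.137
df = n₁ + n₂ − 2 = 58
p-value = P(T ≥ 2.137) ≈ 0.018
Since p ≈ 0.018 < α = 0.1, reject H0; the evidence is statistically significant.

2.137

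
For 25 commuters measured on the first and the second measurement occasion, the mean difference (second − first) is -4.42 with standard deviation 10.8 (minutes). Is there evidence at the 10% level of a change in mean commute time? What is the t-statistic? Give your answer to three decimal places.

H0: μ_d = 0; H1: μ_d ≠ 0 (paired t-test on the differences, two-sided).
t = d̄/(s_d/√n) = -4.42/(10.8/√25) = -2.046
df = n − 1 = 24
Two-sided p-value ≈ 0.0518
Since p ≈ 0.0518 < α = 0.1, reject H0; the data support H1.

-2.046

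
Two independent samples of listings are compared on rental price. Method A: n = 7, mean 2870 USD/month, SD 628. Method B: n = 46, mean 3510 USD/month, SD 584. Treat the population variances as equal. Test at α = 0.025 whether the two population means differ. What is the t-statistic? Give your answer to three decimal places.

-2.677

Let group 1 = method A, group 2 = method B. H0: μ_1 = μ_2; H1: μ_1 ≠ μ_2 (two-sample pooled-variance t-test, two-sided).
s_p² = [(7−1)·628² + (46−1)·584²]/(7+46−2) = 347330
t = (2870 − 3510)/√[347330·(1/7 + 1/46)] = -2.677
df = n₁ + n₂ − 2 = 51
Two-sided p-value ≈ 0.0100
Since p ≈ 0.0100 < α = 0.025, reject H0; the evidence is statistically significant.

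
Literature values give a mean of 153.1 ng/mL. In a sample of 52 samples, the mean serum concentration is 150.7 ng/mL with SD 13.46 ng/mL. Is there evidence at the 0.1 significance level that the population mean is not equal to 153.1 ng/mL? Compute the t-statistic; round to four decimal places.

-1.2858

H0: μ = 153.1; H1: μ ≠ 153.1 (one-sample t-test, two-sided).
t = (x̄ − μ₀)/(s/√n) = (150.7 − 153.1)/(13.46/√52) = -1.2858
df = n − 1 = 51
Two-sided p-value ≈ 0.204
Since p ≈ 0.204 > α = 0.1, fail to reject H0; the evidence is not statistically significant.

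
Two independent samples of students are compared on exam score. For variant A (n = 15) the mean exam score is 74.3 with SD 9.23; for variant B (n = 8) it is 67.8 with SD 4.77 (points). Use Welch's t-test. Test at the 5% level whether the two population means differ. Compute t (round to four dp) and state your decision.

t = 2.2264; reject H0

Let group 1 = variant A, group 2 = variant B. H0: μ_1 = μ_2; H1: μ_1 ≠ μ_2 (Welch's two-sample t-test, two-sided).
t = (x̄_1 − x̄_2)/√(s_1²/n_1 + s_2²/n_2) = (74.3 − 67.8)/√(9.23²/15 + 4.77²/8) = 2.2264
Welch–Satterthwaite df ≈ 21.00
Two-sided p-value ≈ 0.037
Since p ≈ 0.037 < α = 0.05, reject H0; the evidence is statistically significant.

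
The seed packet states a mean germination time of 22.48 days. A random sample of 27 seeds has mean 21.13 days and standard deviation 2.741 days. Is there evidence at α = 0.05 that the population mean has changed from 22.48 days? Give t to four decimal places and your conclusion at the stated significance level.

t = -2.5592; reject H0

H0: μ = 22.48; H1: μ ≠ 22.48 (one-sample t-test, two-sided).
t = (x̄ − μ₀)/(s/√n) = (21.13 − 22.48)/(2.741/√27) = -2.5592
df = n − 1 = 26
Two-sided p-value ≈ 0.0167
Since p ≈ 0.0167 < α = 0.05, reject H0; the evidence is statistically significant.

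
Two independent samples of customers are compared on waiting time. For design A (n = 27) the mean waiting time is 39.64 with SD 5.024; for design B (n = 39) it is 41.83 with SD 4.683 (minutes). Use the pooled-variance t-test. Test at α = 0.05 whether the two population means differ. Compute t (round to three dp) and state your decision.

t = -1.813; fail to reject H0

Let group 1 = design A, group 2 = design B. H0: μ_1 = μ_2; H1: μ_1 ≠ μ_2 (two-sample pooled-variance t-test, two-sided).
s_p² = [(27−1)·5.024² + (39−1)·4.683²]/(27+39−2) = 23.2752
t = (39.64 − 41.83)/√[23.2752·(1/27 + 1/39)] = -1.813
df = n₁ + n₂ − 2 = 64
Two-sided p-value ≈ 0.074
Since p ≈ 0.074 > α = 0.05, fail to reject H0; the data do not provide sufficient evidence against H0.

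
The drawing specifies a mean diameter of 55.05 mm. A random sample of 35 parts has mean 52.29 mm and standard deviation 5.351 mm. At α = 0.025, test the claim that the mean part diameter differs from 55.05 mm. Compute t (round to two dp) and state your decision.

H0: μ = 55.05; H1: μ ≠ 55.05 (one-sample t-test, two-sided).
t = (x̄ − μ₀)/(s/√n) = (52.29 − 55.05)/(5.351/√35) = -3.05
df = n − 1 = 34
Two-sided p-value ≈ 0.0044
Since p ≈ 0.0044 < α = 0.025, reject H0; the data support H1.

t = -3.05; reject H0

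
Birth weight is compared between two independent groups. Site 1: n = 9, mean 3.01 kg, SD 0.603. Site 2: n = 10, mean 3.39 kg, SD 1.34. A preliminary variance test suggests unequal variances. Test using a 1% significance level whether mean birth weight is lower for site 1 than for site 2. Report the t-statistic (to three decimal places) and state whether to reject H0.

t = -0.810; fail to reject H0

Let group 1 = site 1, group 2 = site 2. H0: μ_1 = μ_2; H1: μ_1 < μ_2 (Welch's two-sample t-test, left-tailed).
t = (x̄_1 − x̄_2)/√(s_1²/n_1 + s_2²/n_2) = (3.01 − 3.39)/√(0.603²/9 + 1.34²/10) = -0.810
Welch–Satterthwaite df ≈ 12.78
p-value = P(T ≤ -0.810) ≈ 0.2163
Since p ≈ 0.2163 > α = 0.01, fail to reject H0; the data do not provide sufficient evidence against H0.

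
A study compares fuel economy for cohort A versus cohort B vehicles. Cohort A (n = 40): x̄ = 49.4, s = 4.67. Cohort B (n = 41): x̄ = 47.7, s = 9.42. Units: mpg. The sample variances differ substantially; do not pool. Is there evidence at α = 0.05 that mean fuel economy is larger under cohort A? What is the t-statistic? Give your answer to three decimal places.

1.033

Let group 1 = cohort A, group 2 = cohort B. H0: μ_1 = μ_2; H1: μ_1 > μ_2 (Welch's two-sample t-test, right-tailed).
t = (x̄_1 − x̄_2)/√(s_1²/n_1 + s_2²/n_2) = (49.4 − 47.7)/√(4.67²/40 + 9.42²/41) = 1.033
Welch–Satterthwaite df ≈ 58.86
p-value = P(T ≥ 1.033) ≈ 0.153
Since p ≈ 0.153 > α = 0.05, fail to reject H0; the data do not provide sufficient evidence against H0.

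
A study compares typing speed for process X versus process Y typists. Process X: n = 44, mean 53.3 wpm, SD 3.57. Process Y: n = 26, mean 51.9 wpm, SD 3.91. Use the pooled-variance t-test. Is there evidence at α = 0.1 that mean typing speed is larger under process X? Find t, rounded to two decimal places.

Let group 1 = process X, group 2 = process Y. H0: μ_1 = μ_2; H1: μ_1 > μ_2 (two-sample pooled-variance t-test, right-tailed).
s_p² = [(44−1)·3.57² + (26−1)·3.91²]/(44+26−2) = 13.6799
t = (53.3 − 51.9)/√[13.6799·(1/44 + 1/26)] = 1.53
df = n₁ + n₂ − 2 = 68
p-value = P(T ≥ 1.53) ≈ 0.065
Since p ≈ 0.065 < α = 0.1, reject H0; the evidence is statistically significant.

1.53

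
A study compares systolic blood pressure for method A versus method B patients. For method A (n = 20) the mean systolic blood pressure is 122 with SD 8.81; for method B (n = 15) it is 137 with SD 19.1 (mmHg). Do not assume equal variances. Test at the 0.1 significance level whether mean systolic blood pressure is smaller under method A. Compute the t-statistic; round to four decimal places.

-2.8246

Let group 1 = method A, group 2 = method B. H0: μ_1 = μ_2; H1: μ_1 < μ_2 (Welch's two-sample t-test, left-tailed).
t = (x̄_1 − x̄_2)/√(s_1²/n_1 + s_2²/n_2) = (122 − 137)/√(8.81²/20 + 19.1²/15) = -2.8246
Welch–Satterthwaite df ≈ 18.48
p-value = P(T ≤ -2.8246) ≈ 0.0055
Since p ≈ 0.0055 < α = 0.1, reject H0; the evidence is statistically significant.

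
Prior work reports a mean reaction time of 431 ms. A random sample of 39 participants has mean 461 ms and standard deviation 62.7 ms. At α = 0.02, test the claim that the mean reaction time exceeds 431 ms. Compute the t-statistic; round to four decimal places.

2.9880

H0: μ = 431; H1: μ > 431 (one-sample t-test, right-tailed).
t = (x̄ − μ₀)/(s/√n) = (461 − 431)/(62.7/√39) = 2.9880
df = n − 1 = 38
p-value = P(T ≥ 2.9880) ≈ 0.0024
Since p ≈ 0.0024 < α = 0.02, reject H0; the evidence is statistically significant.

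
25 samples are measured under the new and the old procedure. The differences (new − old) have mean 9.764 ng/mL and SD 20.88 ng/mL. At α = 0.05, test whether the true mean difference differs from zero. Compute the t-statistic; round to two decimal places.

2.34

H0: μ_d = 0; H1: μ_d ≠ 0 (paired t-test on the differences, two-sided).
t = d̄/(s_d/√n) = 9.764/(20.88/√25) = 2.34
df = n − 1 = 24
Two-sided p-value ≈ 0.028
Since p ≈ 0.028 < α = 0.05, reject H0; the data support H1.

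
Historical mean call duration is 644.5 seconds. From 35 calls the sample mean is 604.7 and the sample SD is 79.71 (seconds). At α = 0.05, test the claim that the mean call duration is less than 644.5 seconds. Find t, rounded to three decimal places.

-2.954

H0: μ = 644.5; H1: μ < 644.5 (one-sample t-test, left-tailed).
t = (x̄ − μ₀)/(s/√n) = (604.7 − 644.5)/(79.71/√35) = -2.954
df = n − 1 = 34
p-value = P(T ≤ -2.954) ≈ 0.003
Since p ≈ 0.003 < α = 0.05, reject H0; the data support H1.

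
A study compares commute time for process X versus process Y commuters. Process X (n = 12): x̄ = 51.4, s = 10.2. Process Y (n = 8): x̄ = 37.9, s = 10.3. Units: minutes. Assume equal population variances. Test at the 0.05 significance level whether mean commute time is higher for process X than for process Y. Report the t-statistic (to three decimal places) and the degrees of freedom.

t = 2.889, df = 18

Let group 1 = process X, group 2 = process Y. H0: μ_1 = μ_2; H1: μ_1 > μ_2 (two-sample pooled-variance t-test, right-tailed).
s_p² = [(12−1)·10.2² + (8−1)·10.3²]/(12+8−2) = 104.837
t = (51.4 − 37.9)/√[104.837·(1/12 + 1/8)] = 2.889
df = n₁ + n₂ − 2 = 18
p-value = P(T ≥ 2.889) ≈ 0.005
Since p ≈ 0.005 < α = 0.05, reject H0; the data support H1.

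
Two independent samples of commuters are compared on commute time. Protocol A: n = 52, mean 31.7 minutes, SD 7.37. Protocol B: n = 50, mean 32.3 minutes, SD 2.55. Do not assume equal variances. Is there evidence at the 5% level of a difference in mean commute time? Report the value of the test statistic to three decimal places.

Let group 1 = protocol A, group 2 = protocol B. H0: μ_1 = μ_2; H1: μ_1 ≠ μ_2 (Welch's two-sample t-test, two-sided).
t = (x̄_1 − x̄_2)/√(s_1²/n_1 + s_2²/n_2) = (31.7 − 32.3)/√(7.37²/52 + 2.55²/50) = -0.554
Welch–Satterthwaite df ≈ 63.47
Two-sided p-value ≈ 0.582
Since p ≈ 0.582 > α = 0.05, fail to reject H0; the evidence is not statistically significant.

-0.554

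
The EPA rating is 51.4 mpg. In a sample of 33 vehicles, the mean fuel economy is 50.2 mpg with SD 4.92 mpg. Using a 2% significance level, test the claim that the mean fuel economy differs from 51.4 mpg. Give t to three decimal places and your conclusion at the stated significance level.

t = -1.401; fail to reject H0

H0: μ = 51.4; H1: μ ≠ 51.4 (one-sample t-test, two-sided).
t = (x̄ − μ₀)/(s/√n) = (50.2 − 51.4)/(4.92/√33) = -1.401
df = n − 1 = 32
Two-sided p-value ≈ 0.171
Since p ≈ 0.171 > α = 0.02, fail to reject H0; the data do not provide sufficient evidence against H0.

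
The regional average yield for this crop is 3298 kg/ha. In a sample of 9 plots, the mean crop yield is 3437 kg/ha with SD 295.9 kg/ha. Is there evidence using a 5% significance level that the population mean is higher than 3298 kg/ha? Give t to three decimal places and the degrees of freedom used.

t = 1.409, df = 8

H0: μ = 3298; H1: μ > 3298 (one-sample t-test, right-tailed).
t = (x̄ − μ₀)/(s/√n) = (3437 − 3298)/(295.9/√9) = 1.409
df = n − 1 = 8
p-value = P(T ≥ 1.409) ≈ 0.098
Since p ≈ 0.098 > α = 0.05, fail to reject H0; the data do not provide sufficient evidence against H0.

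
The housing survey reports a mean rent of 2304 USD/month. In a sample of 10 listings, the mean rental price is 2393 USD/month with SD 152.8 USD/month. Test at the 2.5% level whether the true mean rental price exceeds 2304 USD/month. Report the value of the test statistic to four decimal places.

1.8419

H0: μ = 2304; H1: μ > 2304 (one-sample t-test, right-tailed).
t = (x̄ − μ₀)/(s/√n) = (2393 − 2304)/(152.8/√10) = 1.8419
df = n − 1 = 9
p-value = P(T ≥ 1.8419) ≈ 0.049
Since p ≈ 0.049 > α = 0.025, fail to reject H0; the evidence is not statistically significant.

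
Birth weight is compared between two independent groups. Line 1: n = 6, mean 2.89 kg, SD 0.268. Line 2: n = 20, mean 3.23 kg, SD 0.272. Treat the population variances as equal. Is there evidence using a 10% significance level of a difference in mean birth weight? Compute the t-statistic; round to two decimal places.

-2.69

Let group 1 = line 1, group 2 = line 2. H0: μ_1 = μ_2; H1: μ_1 ≠ μ_2 (two-sample pooled-variance t-test, two-sided).
s_p² = [(6−1)·0.268² + (20−1)·0.272²]/(6+20−2) = 0.073534
t = (2.89 − 3.23)/√[0.073534·(1/6 + 1/20)] = -2.69
df = n₁ + n₂ − 2 = 24
Two-sided p-value ≈ 0.013
Since p ≈ 0.013 < α = 0.1, reject H0; the data support H1.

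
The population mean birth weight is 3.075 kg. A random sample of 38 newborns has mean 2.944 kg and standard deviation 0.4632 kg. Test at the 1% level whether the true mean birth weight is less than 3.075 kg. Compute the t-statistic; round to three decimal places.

-1.743

H0: μ = 3.075; H1: μ < 3.075 (one-sample t-test, left-tailed).
t = (x̄ − μ₀)/(s/√n) = (2.944 − 3.075)/(0.4632/√38) = -1.743
df = n − 1 = 37
p-value = P(T ≤ -1.743) ≈ 0.045
Since p ≈ 0.045 > α = 0.01, fail to reject H0; the data do not provide sufficient evidence against H0.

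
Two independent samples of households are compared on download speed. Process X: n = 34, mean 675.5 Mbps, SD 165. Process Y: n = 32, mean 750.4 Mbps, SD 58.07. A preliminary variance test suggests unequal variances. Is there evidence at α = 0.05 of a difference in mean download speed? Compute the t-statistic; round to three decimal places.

Let group 1 = process X, group 2 = process Y. H0: μ_1 = μ_2; H1: μ_1 ≠ μ_2 (Welch's two-sample t-test, two-sided).
t = (x̄_1 − x̄_2)/√(s_1²/n_1 + s_2²/n_2) = (675.5 − 750.4)/√(165²/34 + 58.07²/32) = -2.488
Welch–Satterthwaite df ≈ 41.49
Two-sided p-value ≈ 0.0169
Since p ≈ 0.0169 < α = 0.05, reject H0; the evidence is statistically significant.

-2.488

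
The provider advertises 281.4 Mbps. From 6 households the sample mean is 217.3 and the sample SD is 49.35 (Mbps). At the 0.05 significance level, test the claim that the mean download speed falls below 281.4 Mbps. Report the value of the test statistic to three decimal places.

H0: μ = 281.4; H1: μ < 281.4 (one-sample t-test, left-tailed).
t = (x̄ − μ₀)/(s/√n) = (217.3 − 281.4)/(49.35/√6) = -3.182
df = n − 1 = 5
p-value = P(T ≤ -3.182) ≈ 0.012
Since p ≈ 0.012 < α = 0.05, reject H0; the evidence is statistically significant.

-3.182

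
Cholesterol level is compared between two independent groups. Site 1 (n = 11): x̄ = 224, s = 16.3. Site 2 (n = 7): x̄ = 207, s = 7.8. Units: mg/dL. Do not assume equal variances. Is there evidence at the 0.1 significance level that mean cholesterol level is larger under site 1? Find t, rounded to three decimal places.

Let group 1 = site 1, group 2 = site 2. H0: μ_1 = μ_2; H1: μ_1 > μ_2 (Welch's two-sample t-test, right-tailed).
t = (x̄_1 − x̄_2)/√(s_1²/n_1 + s_2²/n_2) = (224 − 207)/√(16.3²/11 + 7.8²/7) = 2.966
Welch–Satterthwaite df ≈ 15.21
p-value = P(T ≥ 2.966) ≈ 0.0047
Since p ≈ 0.0047 < α = 0.1, reject H0; the evidence is statistically significant.

2.966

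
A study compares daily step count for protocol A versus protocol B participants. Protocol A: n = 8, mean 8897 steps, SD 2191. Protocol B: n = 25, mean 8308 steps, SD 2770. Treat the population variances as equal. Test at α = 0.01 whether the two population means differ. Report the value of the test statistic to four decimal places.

Let group 1 = protocol A, group 2 = protocol B. H0: μ_1 = μ_2; H1: μ_1 ≠ μ_2 (two-sample pooled-variance t-test, two-sided).
s_p² = [(8−1)·2191² + (25−1)·2770²]/(8+25−2) = 7024290
t = (8897 − 8308)/√[7024290·(1/8 + 1/25)] = 0.5471
df = n₁ + n₂ − 2 = 31
Two-sided p-value ≈ 0.5882
Since p ≈ 0.5882 > α = 0.01, fail to reject H0; the data do not provide sufficient evidence against H0.

0.5471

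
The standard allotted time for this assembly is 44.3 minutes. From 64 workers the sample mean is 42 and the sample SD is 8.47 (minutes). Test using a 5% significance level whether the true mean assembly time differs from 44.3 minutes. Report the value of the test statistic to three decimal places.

-2.172

H0: μ = 44.3; H1: μ ≠ 44.3 (one-sample t-test, two-sided).
t = (x̄ − μ₀)/(s/√n) = (42 − 44.3)/(8.47/√64) = -2.172
df = n − 1 = 63
Two-sided p-value ≈ 0.034
Since p ≈ 0.034 < α = 0.05, reject H0; the evidence is statistically significant.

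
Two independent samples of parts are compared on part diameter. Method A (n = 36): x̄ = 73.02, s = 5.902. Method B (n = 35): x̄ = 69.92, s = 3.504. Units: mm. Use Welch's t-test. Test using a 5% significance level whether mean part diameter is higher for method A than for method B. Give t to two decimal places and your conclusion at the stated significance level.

Let group 1 = method A, group 2 = method B. H0: μ_1 = μ_2; H1: μ_1 > μ_2 (Welch's two-sample t-test, right-tailed).
t = (x̄_1 − x̄_2)/√(s_1²/n_1 + s_2²/n_2) = (73.02 − 69.92)/√(5.902²/36 + 3.504²/35) = 2.70
Welch–Satterthwaite df ≈ 57.23
p-value = P(T ≥ 2.70) ≈ 0.005
Since p ≈ 0.005 < α = 0.05, reject H0; the evidence is statistically significant.

t = 2.70; reject H0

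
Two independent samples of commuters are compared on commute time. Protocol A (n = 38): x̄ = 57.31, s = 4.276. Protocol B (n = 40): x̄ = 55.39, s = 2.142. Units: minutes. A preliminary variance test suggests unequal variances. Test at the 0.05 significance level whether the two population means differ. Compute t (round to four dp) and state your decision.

t = 2.4873; reject H0

Let group 1 = protocol A, group 2 = protocol B. H0: μ_1 = μ_2; H1: μ_1 ≠ μ_2 (Welch's two-sample t-test, two-sided).
t = (x̄_1 − x̄_2)/√(s_1²/n_1 + s_2²/n_2) = (57.31 − 55.39)/√(4.276²/38 + 2.142²/40) = 2.4873
Welch–Satterthwaite df ≈ 53.84
Two-sided p-value ≈ 0.0160
Since p ≈ 0.0160 < α = 0.05, reject H0; the evidence is statistically significant.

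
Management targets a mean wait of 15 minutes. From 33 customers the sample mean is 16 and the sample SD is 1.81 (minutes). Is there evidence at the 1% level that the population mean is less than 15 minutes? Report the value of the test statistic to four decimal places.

3.1738

H0: μ = 15; H1: μ < 15 (one-sample t-test, left-tailed).
t = (x̄ − μ₀)/(s/√n) = (16 − 15)/(1.81/√33) = 3.1738
df = n − 1 = 32
p-value = P(T ≤ 3.1738) ≈ 0.998
Since p ≈ 0.998 > α = 0.01, fail to reject H0; the data do not provide sufficient evidence against H0.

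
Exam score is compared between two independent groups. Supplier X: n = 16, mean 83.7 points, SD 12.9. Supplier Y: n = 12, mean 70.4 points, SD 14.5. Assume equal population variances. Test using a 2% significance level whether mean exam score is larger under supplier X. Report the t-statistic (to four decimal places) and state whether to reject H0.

t = 2.5609; reject H0

Let group 1 = supplier X, group 2 = supplier Y. H0: μ_1 = μ_2; H1: μ_1 > μ_2 (two-sample pooled-variance t-test, right-tailed).
s_p² = [(16−1)·12.9² + (12−1)·14.5²]/(16+12−2) = 184.958
t = (83.7 − 70.4)/√[184.958·(1/16 + 1/12)] = 2.5609
df = n₁ + n₂ − 2 = 26
p-value = P(T ≥ 2.5609) ≈ 0.008
Since p ≈ 0.008 < α = 0.02, reject H0; the evidence is statistically significant.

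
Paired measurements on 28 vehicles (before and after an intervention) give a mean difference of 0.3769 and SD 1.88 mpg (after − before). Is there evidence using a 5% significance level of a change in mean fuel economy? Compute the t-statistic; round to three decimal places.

1.061

H0: μ_d = 0; H1: μ_d ≠ 0 (paired t-test on the differences, two-sided).
t = d̄/(s_d/√n) = 0.3769/(1.88/√28) = 1.061
df = n − 1 = 27
Two-sided p-value ≈ 0.298
Since p ≈ 0.298 > α = 0.05, fail to reject H0; the evidence is not statistically significant.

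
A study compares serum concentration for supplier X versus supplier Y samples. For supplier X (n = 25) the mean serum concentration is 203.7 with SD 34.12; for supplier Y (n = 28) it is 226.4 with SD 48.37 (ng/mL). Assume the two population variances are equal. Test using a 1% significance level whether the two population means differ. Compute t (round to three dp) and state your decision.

t = -1.952; fail to reject H0

Let group 1 = supplier X, group 2 = supplier Y. H0: μ_1 = μ_2; H1: μ_1 ≠ μ_2 (two-sample pooled-variance t-test, two-sided).
s_p² = [(25−1)·34.12² + (28−1)·48.37²]/(25+28−2) = 1786.49
t = (203.7 − 226.4)/√[1786.49·(1/25 + 1/28)] = -1.952
df = n₁ + n₂ − 2 = 51
Two-sided p-value ≈ 0.0565
Since p ≈ 0.0565 > α = 0.01, fail to reject H0; the evidence is not statistically significant.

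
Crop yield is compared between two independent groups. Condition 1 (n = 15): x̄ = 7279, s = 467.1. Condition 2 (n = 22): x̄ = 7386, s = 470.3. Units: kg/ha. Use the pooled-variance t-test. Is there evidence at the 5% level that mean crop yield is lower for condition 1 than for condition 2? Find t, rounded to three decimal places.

Let group 1 = condition 1, group 2 = condition 2. H0: μ_1 = μ_2; H1: μ_1 < μ_2 (two-sample pooled-variance t-test, left-tailed).
s_p² = [(15−1)·467.1² + (22−1)·470.3²]/(15+22−2) = 219982
t = (7279 − 7386)/√[219982·(1/15 + 1/22)] = -0.681
df = n₁ + n₂ − 2 = 35
p-value = P(T ≤ -0.681) ≈ 0.2501
Since p ≈ 0.2501 > α = 0.05, fail to reject H0; the evidence is not statistically significant.

-0.681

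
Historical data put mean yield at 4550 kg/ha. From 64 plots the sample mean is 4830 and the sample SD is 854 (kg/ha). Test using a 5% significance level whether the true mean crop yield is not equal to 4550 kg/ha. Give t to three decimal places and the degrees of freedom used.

t = 2.623, df = 63

H0: μ = 4550; H1: μ ≠ 4550 (one-sample t-test, two-sided).
t = (x̄ − μ₀)/(s/√n) = (4830 − 4550)/(854/√64) = 2.623
df = n − 1 = 63
Two-sided p-value ≈ 0.0109
Since p ≈ 0.0109 < α = 0.05, reject H0; the evidence is statistically significant.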